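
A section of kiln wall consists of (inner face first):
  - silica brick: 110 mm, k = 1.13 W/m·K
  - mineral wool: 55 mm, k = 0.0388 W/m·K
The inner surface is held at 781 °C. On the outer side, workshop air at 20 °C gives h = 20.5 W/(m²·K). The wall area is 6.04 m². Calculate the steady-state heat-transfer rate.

Using the resistance-network approach (series):
R_silica brick = L/(kA) = 0.11/(1.13×6.04) = 0.01612 K/W
R_mineral wool = L/(kA) = 0.055/(0.0388×6.04) = 0.2347 K/W
R_outer film = 1/(h_o·A) = 1/(20.5×6.04) = 0.008076 K/W
R_total = 0.2589 K/W
Q = ΔT / R_total = 761 / 0.2589

Q ≈ 2940 W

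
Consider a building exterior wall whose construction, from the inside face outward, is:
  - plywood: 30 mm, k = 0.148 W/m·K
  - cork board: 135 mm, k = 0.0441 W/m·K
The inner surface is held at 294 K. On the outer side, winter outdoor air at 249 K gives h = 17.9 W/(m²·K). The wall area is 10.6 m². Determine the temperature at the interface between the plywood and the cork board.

Thermal resistances in series:
R_plywood = L/(kA) = 0.03/(0.148×10.6) = 0.01912 K/W
R_cork board = L/(kA) = 0.135/(0.0441×10.6) = 0.2888 K/W
R_outer film = 1/(h_o·A) = 1/(17.9×10.6) = 0.00527 K/W
R_total = 0.3132 K/W;  Q = ΔT/R_total = 45/0.3132 = 143.7 W
T_interface = T_inner − Q·ΣR(inner→interface) = 294 − 144×0.01912

T ≈ 291 K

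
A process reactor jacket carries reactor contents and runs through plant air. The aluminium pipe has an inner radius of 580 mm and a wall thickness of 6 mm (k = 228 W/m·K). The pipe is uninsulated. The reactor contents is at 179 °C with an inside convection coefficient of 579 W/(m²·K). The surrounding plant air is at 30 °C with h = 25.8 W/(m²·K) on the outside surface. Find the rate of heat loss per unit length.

q′ ≈ 13500 W/m

Treating each annulus and film as a series resistance:
R_inner film = 1/(h_i·2πr₁L) = 1/(579×2π×0.58×1) = 4.739×10^-4 K/W
R_aluminium pipe wall = ln(586/580)/(2π×228×1) = 7.184×10^-6 K/W
R_outer film = 1/(h_o·2πr_oL) = 1/(25.8×2π×0.586×1) = 0.01053 K/W
R_total = 0.01101 K/W
Q = ΔT/R_total = 149/0.01101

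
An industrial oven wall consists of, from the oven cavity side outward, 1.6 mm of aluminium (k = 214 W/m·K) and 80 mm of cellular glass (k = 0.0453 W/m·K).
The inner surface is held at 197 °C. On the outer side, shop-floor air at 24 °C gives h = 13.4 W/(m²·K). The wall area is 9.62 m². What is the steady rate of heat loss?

Treating each layer as a thermal resistance in series:
R_aluminium = L/(kA) = 0.0016/(214×9.62) = 7.772×10^-7 K/W
R_cellular glass = L/(kA) = 0.08/(0.0453×9.62) = 0.1836 K/W
R_outer film = 1/(h_o·A) = 1/(13.4×9.62) = 0.007757 K/W
R_total = 0.1913 K/W
Q = ΔT / R_total = 173 / 0.1913

Q ≈ 904 W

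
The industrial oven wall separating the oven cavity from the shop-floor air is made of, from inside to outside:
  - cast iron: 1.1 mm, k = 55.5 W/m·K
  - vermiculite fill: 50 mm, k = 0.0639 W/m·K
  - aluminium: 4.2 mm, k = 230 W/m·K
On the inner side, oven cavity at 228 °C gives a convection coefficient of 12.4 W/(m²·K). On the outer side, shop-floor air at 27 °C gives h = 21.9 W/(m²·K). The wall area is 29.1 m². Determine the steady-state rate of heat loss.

Q ≈ 6440 W

Treating each layer as a thermal resistance in series:
R_inner film = 1/(h_i·A) = 1/(12.4×29.1) = 0.002771 K/W
R_cast iron = L/(kA) = 0.0011/(55.5×29.1) = 6.811×10^-7 K/W
R_vermiculite fill = L/(kA) = 0.05/(0.0639×29.1) = 0.02689 K/W
R_aluminium = L/(kA) = 0.0042/(230×29.1) = 6.275×10^-7 K/W
R_outer film = 1/(h_o·A) = 1/(21.9×29.1) = 0.001569 K/W
R_total = 0.03123 K/W
Q = ΔT / R_total = 201 / 0.03123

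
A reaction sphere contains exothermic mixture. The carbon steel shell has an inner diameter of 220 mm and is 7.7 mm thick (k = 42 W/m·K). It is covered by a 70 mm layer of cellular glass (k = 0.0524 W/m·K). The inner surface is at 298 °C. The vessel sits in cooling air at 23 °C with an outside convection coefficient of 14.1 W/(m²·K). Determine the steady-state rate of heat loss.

Spherical conduction: R = (1/r_in − 1/r_out)/(4πk) per layer; series-sum.
R_carbon steel shell = (1/0.11 − 1/0.1177)/(4π×42) = 0.001127 K/W
R_cellular glass = (1/0.1177 − 1/0.1877)/(4π×0.0524) = 4.812 K/W
R_outer film = 1/(h·4πr_o²) = 1/(14.1×4π×0.1877²) = 0.1602 K/W
R_total = 4.973 K/W
Q = ΔT/R_total = 275/4.973

Q ≈ 55.3 W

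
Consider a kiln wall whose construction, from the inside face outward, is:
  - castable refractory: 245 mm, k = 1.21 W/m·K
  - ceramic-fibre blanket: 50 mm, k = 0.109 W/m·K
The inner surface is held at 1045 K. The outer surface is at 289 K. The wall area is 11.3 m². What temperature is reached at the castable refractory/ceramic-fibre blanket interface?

Model the wall as resistances in series:
R_castable refractory = L/(kA) = 0.245/(1.21×11.3) = 0.01792 K/W
R_ceramic-fibre blanket = L/(kA) = 0.05/(0.109×11.3) = 0.04059 K/W
R_total = 0.05851 K/W;  Q = ΔT/R_total = 756/0.05851 = 12920 W
T_interface = T_inner − Q·ΣR(inner→interface) = 1045 − 12900×0.01792

T ≈ 813 K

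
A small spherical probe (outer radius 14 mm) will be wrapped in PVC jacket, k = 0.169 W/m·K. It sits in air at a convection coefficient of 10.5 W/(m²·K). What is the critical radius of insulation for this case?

r_cr ≈ 32.2 mm

For a sphere r_cr = 2k/h = 2×0.169/10.5
r_cr = 32.2 mm; since the bare radius (14 mm) is below r_cr, adding a thin layer of insulation will *increase* heat loss.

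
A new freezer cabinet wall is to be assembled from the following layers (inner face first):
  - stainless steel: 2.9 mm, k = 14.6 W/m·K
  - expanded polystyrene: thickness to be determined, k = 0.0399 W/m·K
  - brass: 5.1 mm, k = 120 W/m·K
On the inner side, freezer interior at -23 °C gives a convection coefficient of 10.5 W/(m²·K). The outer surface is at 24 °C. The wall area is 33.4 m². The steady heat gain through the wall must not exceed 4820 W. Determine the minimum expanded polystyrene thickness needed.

L ≈ 9.19 mm

Model the wall as resistances in series:
R_inner film = 1/(h_i·A) = 1/(10.5×33.4) = 0.002851 K/W
R_stainless steel = L/(kA) = 0.0029/(14.6×33.4) = 5.947×10^-6 K/W
R_brass = L/(kA) = 0.0051/(120×33.4) = 1.272×10^-6 K/W
Sum of the known resistances R_other = 0.002859 K/W
Required total resistance R_tot = ΔT/Q_allow = 47/4820 = 0.009751 K/W
R_expanded polystyrene = R_tot − R_other = 0.006892 K/W
L = R·k·A = 0.006892×0.0399×33.4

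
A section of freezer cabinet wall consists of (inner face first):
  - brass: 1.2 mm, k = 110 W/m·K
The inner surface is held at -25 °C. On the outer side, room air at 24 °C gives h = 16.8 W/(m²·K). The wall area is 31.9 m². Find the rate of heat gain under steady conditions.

Thermal resistances in series:
R_brass = L/(kA) = 0.0012/(110×31.9) = 3.42×10^-7 K/W
R_outer film = 1/(h_o·A) = 1/(16.8×31.9) = 0.001866 K/W
R_total = 0.001866 K/W
Q = ΔT / R_total = 49 / 0.001866

Q ≈ 26300 W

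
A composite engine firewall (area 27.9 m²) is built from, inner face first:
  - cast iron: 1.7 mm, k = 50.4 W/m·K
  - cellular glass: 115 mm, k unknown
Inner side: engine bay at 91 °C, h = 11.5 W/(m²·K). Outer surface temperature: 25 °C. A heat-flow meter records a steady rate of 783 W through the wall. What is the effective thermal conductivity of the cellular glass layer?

k ≈ 0.0508 W/(m·K)

Model the wall as resistances in series:
R_inner film = 1/(h_i·A) = 1/(11.5×27.9) = 0.003117 K/W
R_cast iron = L/(kA) = 0.0017/(50.4×27.9) = 1.209×10^-6 K/W
Sum of known resistances R_other = 0.003118 K/W
Total R = ΔT/Q = 66/783 = 0.08429 K/W
R_cellular glass = R_total − R_other = 0.08117 K/W
k = L/(R·A) = 0.115/(0.08117×27.9)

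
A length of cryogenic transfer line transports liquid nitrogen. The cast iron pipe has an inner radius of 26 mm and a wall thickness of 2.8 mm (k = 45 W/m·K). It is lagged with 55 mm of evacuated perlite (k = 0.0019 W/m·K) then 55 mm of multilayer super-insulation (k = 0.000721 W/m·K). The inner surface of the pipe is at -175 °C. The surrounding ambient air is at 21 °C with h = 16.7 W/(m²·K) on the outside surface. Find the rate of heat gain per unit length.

Cylindrical conduction, so R = ln(r₂/r₁)/(2πkL) per layer, in series:
R_cast iron pipe wall = ln(28.8/26)/(2π×45×1) = 3.617×10^-4 K/W
R_evacuated perlite = ln(83.8/28.8)/(2π×0.0019×1) = 89.47 K/W
R_multilayer super-insulation = ln(138.8/83.8)/(2π×0.000721×1) = 111.4 K/W
R_outer film = 1/(h_o·2πr_oL) = 1/(16.7×2π×0.1388×1) = 0.06866 K/W
R_total = 200.9 K/W
Q = ΔT/R_total = 196/200.9

q′ ≈ 0.976 W/m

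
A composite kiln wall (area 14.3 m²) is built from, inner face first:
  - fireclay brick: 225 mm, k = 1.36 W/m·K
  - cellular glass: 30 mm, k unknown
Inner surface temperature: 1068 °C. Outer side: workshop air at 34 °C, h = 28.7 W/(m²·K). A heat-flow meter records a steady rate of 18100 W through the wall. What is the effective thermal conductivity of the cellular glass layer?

Model the wall as resistances in series:
R_fireclay brick = L/(kA) = 0.225/(1.36×14.3) = 0.01157 K/W
R_outer film = 1/(h_o·A) = 1/(28.7×14.3) = 0.002437 K/W
Sum of known resistances R_other = 0.01401 K/W
Total R = ΔT/Q = 1034/18100 = 0.05713 K/W
R_cellular glass = R_total − R_other = 0.04312 K/W
k = L/(R·A) = 0.03/(0.04312×14.3)

k ≈ 0.0487 W/(m·K)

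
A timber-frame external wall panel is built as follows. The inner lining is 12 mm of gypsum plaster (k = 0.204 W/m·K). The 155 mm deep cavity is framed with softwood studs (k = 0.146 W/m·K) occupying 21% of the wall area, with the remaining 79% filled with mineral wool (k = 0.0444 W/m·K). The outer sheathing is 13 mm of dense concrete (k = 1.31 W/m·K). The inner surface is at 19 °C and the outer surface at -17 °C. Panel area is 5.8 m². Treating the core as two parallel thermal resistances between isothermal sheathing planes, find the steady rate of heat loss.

Q ≈ 86 W

Sheathing layers in series; stud and cavity paths in parallel between them.
R_inner = 0.012/(0.204×5.8) = 0.01014 K/W
R_stud  = 0.155/(0.146×0.21×5.8) = 0.8716 K/W
R_cav   = 0.155/(0.0444×0.79×5.8) = 0.7619 K/W
1/R_core = 1/R_stud + 1/R_cav → R_core = 0.4065 K/W
R_outer = 0.013/(1.31×5.8) = 0.001711 K/W
R_total = 0.4184 K/W
Q = ΔT/R_total = 36/0.4184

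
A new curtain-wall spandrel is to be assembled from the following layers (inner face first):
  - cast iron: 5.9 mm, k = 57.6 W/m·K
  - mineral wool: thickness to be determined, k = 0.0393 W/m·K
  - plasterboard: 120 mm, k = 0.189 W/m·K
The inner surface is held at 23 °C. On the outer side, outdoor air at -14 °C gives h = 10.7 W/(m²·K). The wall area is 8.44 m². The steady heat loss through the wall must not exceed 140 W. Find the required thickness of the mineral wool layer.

L ≈ 59 mm

Thermal resistances in series:
R_cast iron = L/(kA) = 0.0059/(57.6×8.44) = 1.214×10^-5 K/W
R_plasterboard = L/(kA) = 0.12/(0.189×8.44) = 0.07523 K/W
R_outer film = 1/(h_o·A) = 1/(10.7×8.44) = 0.01107 K/W
Sum of the known resistances R_other = 0.08631 K/W
Required total resistance R_tot = ΔT/Q_allow = 37/140 = 0.2643 K/W
R_mineral wool = R_tot − R_other = 0.178 K/W
L = R·k·A = 0.178×0.0393×8.44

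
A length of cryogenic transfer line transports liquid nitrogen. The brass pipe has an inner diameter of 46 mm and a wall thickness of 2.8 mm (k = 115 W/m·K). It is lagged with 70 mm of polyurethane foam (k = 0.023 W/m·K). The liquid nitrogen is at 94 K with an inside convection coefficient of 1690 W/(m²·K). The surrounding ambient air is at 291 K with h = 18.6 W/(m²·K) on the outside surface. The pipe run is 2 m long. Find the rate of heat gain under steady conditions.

Q ≈ 43 W

Radial resistances (cylindrical: R_cond = ln(r_o/r_i)/(2πkL), R_conv = 1/(h·2πrL)):
R_inner film = 1/(h_i·2πr₁L) = 1/(1690×2π×0.023×2) = 0.002047 K/W
R_brass pipe wall = ln(25.8/23)/(2π×115×2) = 7.949×10^-5 K/W
R_polyurethane foam = ln(95.8/25.8)/(2π×0.023×2) = 4.539 K/W
R_outer film = 1/(h_o·2πr_oL) = 1/(18.6×2π×0.0958×2) = 0.04466 K/W
R_total = 4.586 K/W
Q = ΔT/R_total = 197/4.586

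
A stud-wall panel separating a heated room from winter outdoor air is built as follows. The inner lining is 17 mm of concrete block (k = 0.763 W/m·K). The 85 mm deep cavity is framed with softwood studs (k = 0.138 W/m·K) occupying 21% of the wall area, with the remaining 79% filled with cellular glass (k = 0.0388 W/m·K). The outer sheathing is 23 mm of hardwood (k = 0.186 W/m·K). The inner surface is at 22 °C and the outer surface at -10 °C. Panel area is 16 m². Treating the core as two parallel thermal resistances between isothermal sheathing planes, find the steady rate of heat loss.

Sheathing layers in series; stud and cavity paths in parallel between them.
R_inner = 0.017/(0.763×16) = 0.001393 K/W
R_stud  = 0.085/(0.138×0.21×16) = 0.1833 K/W
R_cav   = 0.085/(0.0388×0.79×16) = 0.1733 K/W
1/R_core = 1/R_stud + 1/R_cav → R_core = 0.08909 K/W
R_outer = 0.023/(0.186×16) = 0.007728 K/W
R_total = 0.09821 K/W
Q = ΔT/R_total = 32/0.09821

Q ≈ 326 W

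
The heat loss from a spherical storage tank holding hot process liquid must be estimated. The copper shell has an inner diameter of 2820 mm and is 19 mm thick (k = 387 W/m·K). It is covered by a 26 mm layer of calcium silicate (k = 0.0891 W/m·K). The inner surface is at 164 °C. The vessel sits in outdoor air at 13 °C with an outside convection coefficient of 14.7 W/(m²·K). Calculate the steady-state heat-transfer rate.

For a spherical shell R = (1/r₁ − 1/r₂)/(4πk); film R = 1/(h·4πr²). In series:
R_copper shell = (1/1.41 − 1/1.429)/(4π×387) = 1.939×10^-6 K/W
R_calcium silicate = (1/1.429 − 1/1.455)/(4π×0.0891) = 0.01117 K/W
R_outer film = 1/(h·4πr_o²) = 1/(14.7×4π×1.455²) = 0.002557 K/W
R_total = 0.01373 K/W
Q = ΔT/R_total = 151/0.01373

Q ≈ 11000 W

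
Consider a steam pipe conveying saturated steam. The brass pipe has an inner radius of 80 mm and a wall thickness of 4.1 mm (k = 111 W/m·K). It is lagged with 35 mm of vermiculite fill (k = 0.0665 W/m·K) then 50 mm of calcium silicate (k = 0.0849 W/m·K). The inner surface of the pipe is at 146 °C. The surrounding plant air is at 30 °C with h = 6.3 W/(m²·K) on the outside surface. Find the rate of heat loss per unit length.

For a radial system each layer contributes R = ln(r_out/r_in)/(2πkL); films add R = 1/(hA).
R_brass pipe wall = ln(84.1/80)/(2π×111×1) = 7.166×10^-5 K/W
R_vermiculite fill = ln(119.1/84.1)/(2π×0.0665×1) = 0.8328 K/W
R_calcium silicate = ln(169.1/119.1)/(2π×0.0849×1) = 0.6571 K/W
R_outer film = 1/(h_o·2πr_oL) = 1/(6.3×2π×0.1691×1) = 0.1494 K/W
R_total = 1.639 K/W
Q = ΔT/R_total = 116/1.639

q′ ≈ 70.8 W/m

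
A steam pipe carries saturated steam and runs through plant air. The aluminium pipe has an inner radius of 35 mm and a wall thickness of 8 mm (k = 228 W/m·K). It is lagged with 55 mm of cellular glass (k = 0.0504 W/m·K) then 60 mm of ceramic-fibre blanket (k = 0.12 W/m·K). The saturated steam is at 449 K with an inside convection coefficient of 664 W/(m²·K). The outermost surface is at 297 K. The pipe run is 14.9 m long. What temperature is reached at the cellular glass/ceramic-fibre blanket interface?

T ≈ 327 K

Cylindrical conduction, so R = ln(r₂/r₁)/(2πkL) per layer, in series:
R_inner film = 1/(h_i·2πr₁L) = 1/(664×2π×0.035×14.9) = 4.596×10^-4 K/W
R_aluminium pipe wall = ln(43/35)/(2π×228×14.9) = 9.644×10^-6 K/W
R_cellular glass = ln(98/43)/(2π×0.0504×14.9) = 0.1746 K/W
R_ceramic-fibre blanket = ln(158/98)/(2π×0.12×14.9) = 0.04251 K/W
R_total = 0.2176 K/W
Q = ΔT/R_total = 152/0.2176
Q = 699 W
T_interface = T_inner − Q·ΣR(inner→interface) = 449 − 699×0.1751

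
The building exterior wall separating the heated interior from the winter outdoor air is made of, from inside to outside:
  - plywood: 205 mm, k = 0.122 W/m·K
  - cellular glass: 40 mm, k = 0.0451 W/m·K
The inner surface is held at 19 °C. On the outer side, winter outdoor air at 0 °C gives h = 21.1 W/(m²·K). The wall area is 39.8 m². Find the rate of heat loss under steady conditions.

Q ≈ 289 W

Thermal resistances in series:
R_plywood = L/(kA) = 0.205/(0.122×39.8) = 0.04222 K/W
R_cellular glass = L/(kA) = 0.04/(0.0451×39.8) = 0.02228 K/W
R_outer film = 1/(h_o·A) = 1/(21.1×39.8) = 0.001191 K/W
R_total = 0.06569 K/W
Q = ΔT / R_total = 19 / 0.06569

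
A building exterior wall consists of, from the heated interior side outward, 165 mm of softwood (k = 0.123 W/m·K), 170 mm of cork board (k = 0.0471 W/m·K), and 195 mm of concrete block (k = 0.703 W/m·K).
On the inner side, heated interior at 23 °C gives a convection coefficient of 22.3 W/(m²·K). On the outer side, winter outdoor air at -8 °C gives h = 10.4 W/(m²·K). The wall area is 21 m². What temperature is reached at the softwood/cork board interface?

Treating each layer as a thermal resistance in series:
R_inner film = 1/(h_i·A) = 1/(22.3×21) = 0.002135 K/W
R_softwood = L/(kA) = 0.165/(0.123×21) = 0.06388 K/W
R_cork board = L/(kA) = 0.17/(0.0471×21) = 0.1719 K/W
R_concrete block = L/(kA) = 0.195/(0.703×21) = 0.01321 K/W
R_outer film = 1/(h_o·A) = 1/(10.4×21) = 0.004579 K/W
R_total = 0.2557 K/W;  Q = ΔT/R_total = 31/0.2557 = 121.2 W
T_interface = T_inner − Q·ΣR(inner→interface) = 23 − 121×0.06601

T ≈ 15 °C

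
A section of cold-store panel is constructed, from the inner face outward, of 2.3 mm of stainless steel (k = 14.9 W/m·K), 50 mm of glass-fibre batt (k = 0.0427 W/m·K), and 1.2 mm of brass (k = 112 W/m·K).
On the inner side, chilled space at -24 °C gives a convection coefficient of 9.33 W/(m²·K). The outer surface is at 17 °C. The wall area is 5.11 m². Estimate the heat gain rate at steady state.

Q ≈ 164 W

Model the wall as resistances in series:
R_inner film = 1/(h_i·A) = 1/(9.33×5.11) = 0.02097 K/W
R_stainless steel = L/(kA) = 0.0023/(14.9×5.11) = 3.021×10^-5 K/W
R_glass-fibre batt = L/(kA) = 0.05/(0.0427×5.11) = 0.2292 K/W
R_brass = L/(kA) = 0.0012/(112×5.11) = 2.097×10^-6 K/W
R_total = 0.2502 K/W
Q = ΔT / R_total = 41 / 0.2502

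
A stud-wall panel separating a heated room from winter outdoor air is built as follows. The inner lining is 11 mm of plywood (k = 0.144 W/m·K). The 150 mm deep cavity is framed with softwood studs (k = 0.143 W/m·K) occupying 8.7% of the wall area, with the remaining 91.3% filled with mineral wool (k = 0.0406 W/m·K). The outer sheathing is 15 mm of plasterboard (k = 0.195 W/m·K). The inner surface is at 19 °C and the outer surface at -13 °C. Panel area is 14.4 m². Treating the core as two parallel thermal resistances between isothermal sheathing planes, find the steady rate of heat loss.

Sheathing layers in series; stud and cavity paths in parallel between them.
R_inner = 0.011/(0.144×14.4) = 0.005305 K/W
R_stud  = 0.15/(0.143×0.087×14.4) = 0.8373 K/W
R_cav   = 0.15/(0.0406×0.913×14.4) = 0.281 K/W
1/R_core = 1/R_stud + 1/R_cav → R_core = 0.2104 K/W
R_outer = 0.015/(0.195×14.4) = 0.005342 K/W
R_total = 0.221 K/W
Q = ΔT/R_total = 32/0.221

Q ≈ 145 W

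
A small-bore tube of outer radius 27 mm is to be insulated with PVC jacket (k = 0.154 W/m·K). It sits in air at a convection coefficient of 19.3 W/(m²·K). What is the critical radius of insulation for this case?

r_cr ≈ 7.98 mm

For a cylinder r_cr = k/h = 0.154/19.3
r_cr = 7.98 mm; since the bare radius (27 mm) is above r_cr, any added insulation will reduce heat loss.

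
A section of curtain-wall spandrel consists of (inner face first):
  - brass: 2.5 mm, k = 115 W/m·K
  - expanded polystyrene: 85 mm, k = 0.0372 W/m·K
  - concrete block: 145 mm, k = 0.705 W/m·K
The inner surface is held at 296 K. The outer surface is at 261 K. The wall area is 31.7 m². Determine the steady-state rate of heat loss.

Q ≈ 445 W

Series thermal resistances:
R_brass = L/(kA) = 0.0025/(115×31.7) = 6.858×10^-7 K/W
R_expanded polystyrene = L/(kA) = 0.085/(0.0372×31.7) = 0.07208 K/W
R_concrete block = L/(kA) = 0.145/(0.705×31.7) = 0.006488 K/W
R_total = 0.07857 K/W
Q = ΔT / R_total = 35 / 0.07857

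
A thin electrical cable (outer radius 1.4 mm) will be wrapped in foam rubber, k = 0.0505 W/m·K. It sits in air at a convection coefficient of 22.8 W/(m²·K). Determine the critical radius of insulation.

For a cylinder r_cr = k/h = 0.0505/22.8
r_cr = 2.21 mm; since the bare radius (1.4 mm) is below r_cr, adding a thin layer of insulation will *increase* heat loss.

r_cr ≈ 2.21 mm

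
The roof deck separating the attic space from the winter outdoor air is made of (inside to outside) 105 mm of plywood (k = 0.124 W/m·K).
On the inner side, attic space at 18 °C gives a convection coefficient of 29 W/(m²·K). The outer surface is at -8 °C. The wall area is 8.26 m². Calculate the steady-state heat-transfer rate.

Series thermal resistances:
R_inner film = 1/(h_i·A) = 1/(29×8.26) = 0.004175 K/W
R_plywood = L/(kA) = 0.105/(0.124×8.26) = 0.1025 K/W
R_total = 0.1067 K/W
Q = ΔT / R_total = 26 / 0.1067

Q ≈ 244 W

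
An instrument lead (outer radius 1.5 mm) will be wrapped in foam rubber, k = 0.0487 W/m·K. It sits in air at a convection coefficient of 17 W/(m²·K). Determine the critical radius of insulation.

r_cr ≈ 2.86 mm

For a cylinder r_cr = k/h = 0.0487/17
r_cr = 2.86 mm; since the bare radius (1.5 mm) is below r_cr, adding a thin layer of insulation will *increase* heat loss.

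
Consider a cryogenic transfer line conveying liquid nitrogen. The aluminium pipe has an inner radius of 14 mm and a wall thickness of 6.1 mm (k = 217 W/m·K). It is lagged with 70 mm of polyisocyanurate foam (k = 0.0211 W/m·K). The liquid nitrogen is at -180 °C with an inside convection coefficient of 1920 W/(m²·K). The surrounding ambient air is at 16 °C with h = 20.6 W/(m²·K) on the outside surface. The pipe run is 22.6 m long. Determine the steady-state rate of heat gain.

Per-layer cylindrical resistances, series-summed:
R_inner film = 1/(h_i·2πr₁L) = 1/(1920×2π×0.014×22.6) = 2.62×10^-4 K/W
R_aluminium pipe wall = ln(20.1/14)/(2π×217×22.6) = 1.174×10^-5 K/W
R_polyisocyanurate foam = ln(90.1/20.1)/(2π×0.0211×22.6) = 0.5007 K/W
R_outer film = 1/(h_o·2πr_oL) = 1/(20.6×2π×0.0901×22.6) = 0.003794 K/W
R_total = 0.5048 K/W
Q = ΔT/R_total = 196/0.5048

Q ≈ 388 W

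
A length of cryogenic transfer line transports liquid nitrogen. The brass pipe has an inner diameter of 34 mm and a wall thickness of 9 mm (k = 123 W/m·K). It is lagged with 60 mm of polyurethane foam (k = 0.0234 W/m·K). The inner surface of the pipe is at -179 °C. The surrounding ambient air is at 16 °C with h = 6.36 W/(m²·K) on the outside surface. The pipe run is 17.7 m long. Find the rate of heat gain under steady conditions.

Q ≈ 410 W

Cylindrical conduction, so R = ln(r₂/r₁)/(2πkL) per layer, in series:
R_brass pipe wall = ln(26/17)/(2π×123×17.7) = 3.106×10^-5 K/W
R_polyurethane foam = ln(86/26)/(2π×0.0234×17.7) = 0.4597 K/W
R_outer film = 1/(h_o·2πr_oL) = 1/(6.36×2π×0.086×17.7) = 0.01644 K/W
R_total = 0.4761 K/W
Q = ΔT/R_total = 195/0.4761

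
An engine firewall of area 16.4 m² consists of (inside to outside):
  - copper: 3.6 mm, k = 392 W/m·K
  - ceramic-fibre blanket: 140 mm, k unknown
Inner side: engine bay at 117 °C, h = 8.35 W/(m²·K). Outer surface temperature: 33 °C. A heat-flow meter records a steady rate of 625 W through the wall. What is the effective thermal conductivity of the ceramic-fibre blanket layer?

Using the resistance-network approach (series):
R_inner film = 1/(h_i·A) = 1/(8.35×16.4) = 0.007302 K/W
R_copper = L/(kA) = 0.0036/(392×16.4) = 5.6×10^-7 K/W
Sum of known resistances R_other = 0.007303 K/W
Total R = ΔT/Q = 84/625 = 0.1344 K/W
R_ceramic-fibre blanket = R_total − R_other = 0.1271 K/W
k = L/(R·A) = 0.14/(0.1271×16.4)

k ≈ 0.0672 W/(m·K)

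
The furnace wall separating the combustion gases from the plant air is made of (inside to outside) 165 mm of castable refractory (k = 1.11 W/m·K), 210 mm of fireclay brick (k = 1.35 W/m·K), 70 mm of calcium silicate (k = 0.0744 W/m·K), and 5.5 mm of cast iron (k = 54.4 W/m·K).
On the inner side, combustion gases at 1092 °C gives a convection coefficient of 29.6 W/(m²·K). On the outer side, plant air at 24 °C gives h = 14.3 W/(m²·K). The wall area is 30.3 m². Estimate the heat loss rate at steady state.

Q ≈ 24000 W

Model the wall as resistances in series:
R_inner film = 1/(h_i·A) = 1/(29.6×30.3) = 0.001115 K/W
R_castable refractory = L/(kA) = 0.165/(1.11×30.3) = 0.004906 K/W
R_fireclay brick = L/(kA) = 0.21/(1.35×30.3) = 0.005134 K/W
R_calcium silicate = L/(kA) = 0.07/(0.0744×30.3) = 0.03105 K/W
R_cast iron = L/(kA) = 0.0055/(54.4×30.3) = 3.337×10^-6 K/W
R_outer film = 1/(h_o·A) = 1/(14.3×30.3) = 0.002308 K/W
R_total = 0.04452 K/W
Q = ΔT / R_total = 1068 / 0.04452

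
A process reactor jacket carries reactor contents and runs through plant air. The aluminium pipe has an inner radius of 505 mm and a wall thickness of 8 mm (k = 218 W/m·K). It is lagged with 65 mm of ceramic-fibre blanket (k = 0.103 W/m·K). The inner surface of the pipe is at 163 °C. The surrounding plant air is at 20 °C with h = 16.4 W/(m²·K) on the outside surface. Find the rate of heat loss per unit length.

q′ ≈ 711 W/m

For a radial system each layer contributes R = ln(r_out/r_in)/(2πkL); films add R = 1/(hA).
R_aluminium pipe wall = ln(513/505)/(2π×218×1) = 1.147×10^-5 K/W
R_ceramic-fibre blanket = ln(578/513)/(2π×0.103×1) = 0.1843 K/W
R_outer film = 1/(h_o·2πr_oL) = 1/(16.4×2π×0.578×1) = 0.01679 K/W
R_total = 0.2011 K/W
Q = ΔT/R_total = 143/0.2011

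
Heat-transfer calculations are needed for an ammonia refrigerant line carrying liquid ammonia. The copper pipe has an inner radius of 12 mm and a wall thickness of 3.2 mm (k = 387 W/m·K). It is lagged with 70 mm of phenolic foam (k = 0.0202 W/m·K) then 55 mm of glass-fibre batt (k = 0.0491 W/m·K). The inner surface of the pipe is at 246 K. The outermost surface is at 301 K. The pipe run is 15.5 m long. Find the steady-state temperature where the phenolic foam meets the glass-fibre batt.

T ≈ 295 K

Per-layer cylindrical resistances, series-summed:
R_copper pipe wall = ln(15.2/12)/(2π×387×15.5) = 6.272×10^-6 K/W
R_phenolic foam = ln(85.2/15.2)/(2π×0.0202×15.5) = 0.8762 K/W
R_glass-fibre batt = ln(140.2/85.2)/(2π×0.0491×15.5) = 0.1042 K/W
R_total = 0.9804 K/W
Q = ΔT/R_total = 55/0.9804
Q = 56.1 W
T_interface = T_inner + Q·ΣR(inner→interface) = 246 + 56.1×0.8762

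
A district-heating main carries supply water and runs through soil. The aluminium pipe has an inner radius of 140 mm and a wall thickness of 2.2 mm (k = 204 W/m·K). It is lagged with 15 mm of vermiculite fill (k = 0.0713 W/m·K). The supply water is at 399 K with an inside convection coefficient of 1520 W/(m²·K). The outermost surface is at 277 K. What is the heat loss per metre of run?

q′ ≈ 543 W/m

Treating each annulus and film as a series resistance:
R_inner film = 1/(h_i·2πr₁L) = 1/(1520×2π×0.14×1) = 7.479×10^-4 K/W
R_aluminium pipe wall = ln(142.2/140)/(2π×204×1) = 1.216×10^-5 K/W
R_vermiculite fill = ln(157.2/142.2)/(2π×0.0713×1) = 0.2239 K/W
R_total = 0.2246 K/W
Q = ΔT/R_total = 122/0.2246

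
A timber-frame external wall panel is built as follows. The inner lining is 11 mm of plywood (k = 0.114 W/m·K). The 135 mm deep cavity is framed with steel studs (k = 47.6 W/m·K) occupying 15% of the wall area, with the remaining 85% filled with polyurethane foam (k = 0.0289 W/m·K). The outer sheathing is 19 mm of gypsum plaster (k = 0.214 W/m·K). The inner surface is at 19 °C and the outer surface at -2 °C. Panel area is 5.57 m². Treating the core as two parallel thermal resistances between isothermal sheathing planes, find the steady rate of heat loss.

Q ≈ 573 W

Sheathing layers in series; stud and cavity paths in parallel between them.
R_inner = 0.011/(0.114×5.57) = 0.01732 K/W
R_stud  = 0.135/(47.6×0.15×5.57) = 0.003395 K/W
R_cav   = 0.135/(0.0289×0.85×5.57) = 0.9866 K/W
1/R_core = 1/R_stud + 1/R_cav → R_core = 0.003383 K/W
R_outer = 0.019/(0.214×5.57) = 0.01594 K/W
R_total = 0.03665 K/W
Q = ΔT/R_total = 21/0.03665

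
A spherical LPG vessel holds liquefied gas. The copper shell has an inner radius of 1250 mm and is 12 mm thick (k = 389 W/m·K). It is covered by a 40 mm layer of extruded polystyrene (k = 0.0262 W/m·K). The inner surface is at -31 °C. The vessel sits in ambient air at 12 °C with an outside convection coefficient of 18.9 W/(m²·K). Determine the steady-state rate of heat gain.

Q ≈ 563 W

Radial (spherical) resistances in series:
R_copper shell = (1/1.25 − 1/1.262)/(4π×389) = 1.556×10^-6 K/W
R_extruded polystyrene = (1/1.262 − 1/1.302)/(4π×0.0262) = 0.07394 K/W
R_outer film = 1/(h·4πr_o²) = 1/(18.9×4π×1.302²) = 0.002484 K/W
R_total = 0.07643 K/W
Q = ΔT/R_total = 43/0.07643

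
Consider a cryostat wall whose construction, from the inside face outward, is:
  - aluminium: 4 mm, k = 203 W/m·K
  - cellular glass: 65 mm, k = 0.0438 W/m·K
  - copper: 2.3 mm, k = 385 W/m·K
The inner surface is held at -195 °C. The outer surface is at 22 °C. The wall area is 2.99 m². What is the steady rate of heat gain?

Treating each layer as a thermal resistance in series:
R_aluminium = L/(kA) = 0.004/(203×2.99) = 6.59×10^-6 K/W
R_cellular glass = L/(kA) = 0.065/(0.0438×2.99) = 0.4963 K/W
R_copper = L/(kA) = 0.0023/(385×2.99) = 1.998×10^-6 K/W
R_total = 0.4963 K/W
Q = ΔT / R_total = 217 / 0.4963

Q ≈ 437 W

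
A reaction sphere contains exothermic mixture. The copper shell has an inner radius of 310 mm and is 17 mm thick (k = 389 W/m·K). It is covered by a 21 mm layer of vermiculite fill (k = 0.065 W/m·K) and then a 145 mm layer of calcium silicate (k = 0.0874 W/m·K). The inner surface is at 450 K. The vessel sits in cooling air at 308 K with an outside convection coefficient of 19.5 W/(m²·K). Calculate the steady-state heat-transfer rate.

Q ≈ 140 W

For a spherical shell R = (1/r₁ − 1/r₂)/(4πk); film R = 1/(h·4πr²). In series:
R_copper shell = (1/0.31 − 1/0.327)/(4π×389) = 3.431×10^-5 K/W
R_vermiculite fill = (1/0.327 − 1/0.348)/(4π×0.065) = 0.2259 K/W
R_calcium silicate = (1/0.348 − 1/0.493)/(4π×0.0874) = 0.7695 K/W
R_outer film = 1/(h·4πr_o²) = 1/(19.5×4π×0.493²) = 0.01679 K/W
R_total = 1.012 K/W
Q = ΔT/R_total = 142/1.012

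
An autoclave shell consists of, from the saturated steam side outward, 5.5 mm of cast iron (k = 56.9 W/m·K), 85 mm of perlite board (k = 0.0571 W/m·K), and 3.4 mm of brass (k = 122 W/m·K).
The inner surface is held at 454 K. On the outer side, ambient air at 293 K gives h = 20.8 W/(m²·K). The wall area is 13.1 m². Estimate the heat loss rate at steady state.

Using the resistance-network approach (series):
R_cast iron = L/(kA) = 0.0055/(56.9×13.1) = 7.379×10^-6 K/W
R_perlite board = L/(kA) = 0.085/(0.0571×13.1) = 0.1136 K/W
R_brass = L/(kA) = 0.0034/(122×13.1) = 2.127×10^-6 K/W
R_outer film = 1/(h_o·A) = 1/(20.8×13.1) = 0.00367 K/W
R_total = 0.1173 K/W
Q = ΔT / R_total = 161 / 0.1173

Q ≈ 1370 W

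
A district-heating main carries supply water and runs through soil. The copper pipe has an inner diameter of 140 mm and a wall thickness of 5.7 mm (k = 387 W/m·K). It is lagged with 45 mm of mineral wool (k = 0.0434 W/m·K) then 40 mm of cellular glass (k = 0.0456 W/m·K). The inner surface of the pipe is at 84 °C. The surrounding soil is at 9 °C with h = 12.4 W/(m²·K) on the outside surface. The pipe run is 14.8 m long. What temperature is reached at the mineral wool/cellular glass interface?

T ≈ 38 °C

Per-layer cylindrical resistances, series-summed:
R_copper pipe wall = ln(75.7/70)/(2π×387×14.8) = 2.175×10^-6 K/W
R_mineral wool = ln(120.7/75.7)/(2π×0.0434×14.8) = 0.1156 K/W
R_cellular glass = ln(160.7/120.7)/(2π×0.0456×14.8) = 0.0675 K/W
R_outer film = 1/(h_o·2πr_oL) = 1/(12.4×2π×0.1607×14.8) = 0.005397 K/W
R_total = 0.1885 K/W
Q = ΔT/R_total = 75/0.1885
Q = 398 W
T_interface = T_inner − Q·ΣR(inner→interface) = 84 − 398×0.1156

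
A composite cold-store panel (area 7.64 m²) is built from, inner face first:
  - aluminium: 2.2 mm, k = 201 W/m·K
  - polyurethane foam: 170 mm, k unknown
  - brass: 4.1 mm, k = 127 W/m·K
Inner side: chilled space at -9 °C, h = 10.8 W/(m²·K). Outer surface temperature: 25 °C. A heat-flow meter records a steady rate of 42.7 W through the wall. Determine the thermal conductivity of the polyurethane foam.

Treating each layer as a thermal resistance in series:
R_inner film = 1/(h_i·A) = 1/(10.8×7.64) = 0.01212 K/W
R_aluminium = L/(kA) = 0.0022/(201×7.64) = 1.433×10^-6 K/W
R_brass = L/(kA) = 0.0041/(127×7.64) = 4.226×10^-6 K/W
Sum of known resistances R_other = 0.01213 K/W
Total R = ΔT/Q = 34/42.7 = 0.7963 K/W
R_polyurethane foam = R_total − R_other = 0.7841 K/W
k = L/(R·A) = 0.17/(0.7841×7.64)

k ≈ 0.0284 W/(m·K)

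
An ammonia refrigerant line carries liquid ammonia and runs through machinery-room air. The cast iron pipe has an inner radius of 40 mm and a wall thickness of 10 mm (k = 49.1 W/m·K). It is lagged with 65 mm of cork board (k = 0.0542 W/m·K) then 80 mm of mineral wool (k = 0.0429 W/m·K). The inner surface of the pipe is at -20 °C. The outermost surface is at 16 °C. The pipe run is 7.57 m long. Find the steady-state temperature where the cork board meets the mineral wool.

For a radial system each layer contributes R = ln(r_out/r_in)/(2πkL); films add R = 1/(hA).
R_cast iron pipe wall = ln(50/40)/(2π×49.1×7.57) = 9.555×10^-5 K/W
R_cork board = ln(115/50)/(2π×0.0542×7.57) = 0.3231 K/W
R_mineral wool = ln(195/115)/(2π×0.0429×7.57) = 0.2588 K/W
R_total = 0.582 K/W
Q = ΔT/R_total = 36/0.582
Q = 61.9 W
T_interface = T_inner + Q·ΣR(inner→interface) = -20 + 61.9×0.3232

T ≈ -0.0085 °C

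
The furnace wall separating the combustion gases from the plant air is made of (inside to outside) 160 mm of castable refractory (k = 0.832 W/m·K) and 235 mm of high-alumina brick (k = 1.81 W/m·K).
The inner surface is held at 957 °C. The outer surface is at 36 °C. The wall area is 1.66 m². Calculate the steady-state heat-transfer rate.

Q ≈ 4750 W

Using the resistance-network approach (series):
R_castable refractory = L/(kA) = 0.16/(0.832×1.66) = 0.1158 K/W
R_high-alumina brick = L/(kA) = 0.235/(1.81×1.66) = 0.07821 K/W
R_total = 0.1941 K/W
Q = ΔT / R_total = 921 / 0.1941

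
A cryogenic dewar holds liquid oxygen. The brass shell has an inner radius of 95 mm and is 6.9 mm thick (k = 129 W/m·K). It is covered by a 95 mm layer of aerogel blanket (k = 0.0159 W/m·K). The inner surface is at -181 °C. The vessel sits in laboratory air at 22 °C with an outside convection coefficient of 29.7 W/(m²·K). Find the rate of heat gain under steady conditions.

Q ≈ 8.54 W

Radial (spherical) resistances in series:
R_brass shell = (1/0.095 − 1/0.1019)/(4π×129) = 4.397×10^-4 K/W
R_aerogel blanket = (1/0.1019 − 1/0.1969)/(4π×0.0159) = 23.7 K/W
R_outer film = 1/(h·4πr_o²) = 1/(29.7×4π×0.1969²) = 0.06911 K/W
R_total = 23.77 K/W
Q = ΔT/R_total = 203/23.77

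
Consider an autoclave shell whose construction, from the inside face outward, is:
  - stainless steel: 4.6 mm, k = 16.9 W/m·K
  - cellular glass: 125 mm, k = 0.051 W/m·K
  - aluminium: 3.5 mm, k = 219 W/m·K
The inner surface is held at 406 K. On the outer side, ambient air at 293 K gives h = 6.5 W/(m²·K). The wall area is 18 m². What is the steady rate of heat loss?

Q ≈ 781 W

Thermal resistances in series:
R_stainless steel = L/(kA) = 0.0046/(16.9×18) = 1.512×10^-5 K/W
R_cellular glass = L/(kA) = 0.125/(0.051×18) = 0.1362 K/W
R_aluminium = L/(kA) = 0.0035/(219×18) = 8.879×10^-7 K/W
R_outer film = 1/(h_o·A) = 1/(6.5×18) = 0.008547 K/W
R_total = 0.1447 K/W
Q = ΔT / R_total = 113 / 0.1447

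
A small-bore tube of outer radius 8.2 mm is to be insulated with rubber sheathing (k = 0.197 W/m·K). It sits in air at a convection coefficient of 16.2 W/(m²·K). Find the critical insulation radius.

For a cylinder r_cr = k/h = 0.197/16.2
r_cr = 12.2 mm; since the bare radius (8.2 mm) is below r_cr, adding a thin layer of insulation will *increase* heat loss.

r_cr ≈ 12.2 mm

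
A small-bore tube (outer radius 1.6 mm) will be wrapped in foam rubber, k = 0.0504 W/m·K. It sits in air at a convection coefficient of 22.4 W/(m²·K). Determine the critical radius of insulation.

r_cr ≈ 2.25 mm

For a cylinder r_cr = k/h = 0.0504/22.4
r_cr = 2.25 mm; since the bare radius (1.6 mm) is below r_cr, adding a thin layer of insulation will *increase* heat loss.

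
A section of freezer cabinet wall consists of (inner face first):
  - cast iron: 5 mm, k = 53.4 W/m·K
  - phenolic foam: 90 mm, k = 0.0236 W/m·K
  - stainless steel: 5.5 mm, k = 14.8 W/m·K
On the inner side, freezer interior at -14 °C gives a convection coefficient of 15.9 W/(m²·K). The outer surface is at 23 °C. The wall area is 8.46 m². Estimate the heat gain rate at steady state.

Q ≈ 80.7 W

Model the wall as resistances in series:
R_inner film = 1/(h_i·A) = 1/(15.9×8.46) = 0.007434 K/W
R_cast iron = L/(kA) = 0.005/(53.4×8.46) = 1.107×10^-5 K/W
R_phenolic foam = L/(kA) = 0.09/(0.0236×8.46) = 0.4508 K/W
R_stainless steel = L/(kA) = 0.0055/(14.8×8.46) = 4.393×10^-5 K/W
R_total = 0.4583 K/W
Q = ΔT / R_total = 37 / 0.4583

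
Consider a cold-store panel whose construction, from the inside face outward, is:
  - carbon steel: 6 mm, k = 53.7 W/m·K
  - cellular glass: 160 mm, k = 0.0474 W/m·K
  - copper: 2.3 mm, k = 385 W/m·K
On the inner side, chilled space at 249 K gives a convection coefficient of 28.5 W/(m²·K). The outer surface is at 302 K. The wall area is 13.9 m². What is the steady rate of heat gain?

Q ≈ 216 W

Series thermal resistances:
R_inner film = 1/(h_i·A) = 1/(28.5×13.9) = 0.002524 K/W
R_carbon steel = L/(kA) = 0.006/(53.7×13.9) = 8.038×10^-6 K/W
R_cellular glass = L/(kA) = 0.16/(0.0474×13.9) = 0.2428 K/W
R_copper = L/(kA) = 0.0023/(385×13.9) = 4.298×10^-7 K/W
R_total = 0.2454 K/W
Q = ΔT / R_total = 53 / 0.2454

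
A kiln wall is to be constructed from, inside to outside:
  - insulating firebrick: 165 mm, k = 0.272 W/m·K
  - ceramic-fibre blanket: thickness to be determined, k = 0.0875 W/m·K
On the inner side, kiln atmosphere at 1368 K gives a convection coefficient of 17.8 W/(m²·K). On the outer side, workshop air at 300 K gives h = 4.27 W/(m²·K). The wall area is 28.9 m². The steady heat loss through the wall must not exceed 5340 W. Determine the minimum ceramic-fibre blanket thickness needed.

Using the resistance-network approach (series):
R_inner film = 1/(h_i·A) = 1/(17.8×28.9) = 0.001944 K/W
R_insulating firebrick = L/(kA) = 0.165/(0.272×28.9) = 0.02099 K/W
R_outer film = 1/(h_o·A) = 1/(4.27×28.9) = 0.008104 K/W
Sum of the known resistances R_other = 0.03104 K/W
Required total resistance R_tot = ΔT/Q_allow = 1068/5340 = 0.2 K/W
R_ceramic-fibre blanket = R_tot − R_other = 0.169 K/W
L = R·k·A = 0.169×0.0875×28.9

L ≈ 427 mm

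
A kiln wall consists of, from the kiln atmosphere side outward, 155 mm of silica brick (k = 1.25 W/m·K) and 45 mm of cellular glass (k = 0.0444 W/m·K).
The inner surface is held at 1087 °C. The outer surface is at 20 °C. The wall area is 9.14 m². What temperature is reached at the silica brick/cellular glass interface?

Model the wall as resistances in series:
R_silica brick = L/(kA) = 0.155/(1.25×9.14) = 0.01357 K/W
R_cellular glass = L/(kA) = 0.045/(0.0444×9.14) = 0.1109 K/W
R_total = 0.1245 K/W;  Q = ΔT/R_total = 1067/0.1245 = 8573 W
T_interface = T_inner − Q·ΣR(inner→interface) = 1087 − 8570×0.01357

T ≈ 971 °C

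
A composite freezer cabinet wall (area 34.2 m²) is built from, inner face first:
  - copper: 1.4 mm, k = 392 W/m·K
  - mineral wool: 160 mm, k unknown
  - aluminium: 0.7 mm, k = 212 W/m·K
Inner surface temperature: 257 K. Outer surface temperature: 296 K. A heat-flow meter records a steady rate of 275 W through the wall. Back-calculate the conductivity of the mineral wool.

Treating each layer as a thermal resistance in series:
R_copper = L/(kA) = 0.0014/(392×34.2) = 1.044×10^-7 K/W
R_aluminium = L/(kA) = 0.0007/(212×34.2) = 9.655×10^-8 K/W
Sum of known resistances R_other = 2.01×10^-7 K/W
Total R = ΔT/Q = 39/275 = 0.1418 K/W
R_mineral wool = R_total − R_other = 0.1418 K/W
k = L/(R·A) = 0.16/(0.1418×34.2)

k ≈ 0.033 W/(m·K)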